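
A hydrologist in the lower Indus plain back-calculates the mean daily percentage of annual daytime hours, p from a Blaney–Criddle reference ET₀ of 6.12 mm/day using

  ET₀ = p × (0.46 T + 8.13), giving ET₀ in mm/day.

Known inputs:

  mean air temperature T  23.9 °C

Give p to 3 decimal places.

0.320

p = ET₀ / (0.46 T + 8.13) = 6.12 / (0.46 × 23.9 + 8.13) = 6.12 / 19.124 = 0.3200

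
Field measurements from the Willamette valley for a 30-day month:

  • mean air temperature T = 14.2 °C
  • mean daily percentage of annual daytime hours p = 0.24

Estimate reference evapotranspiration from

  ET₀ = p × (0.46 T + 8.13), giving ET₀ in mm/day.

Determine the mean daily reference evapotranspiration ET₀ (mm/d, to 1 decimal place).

3.5 mm/d

ET₀ = 0.24 × (0.46 × 14.2 + 8.13) = 0.24 × 14.662 = 3.5189 mm/d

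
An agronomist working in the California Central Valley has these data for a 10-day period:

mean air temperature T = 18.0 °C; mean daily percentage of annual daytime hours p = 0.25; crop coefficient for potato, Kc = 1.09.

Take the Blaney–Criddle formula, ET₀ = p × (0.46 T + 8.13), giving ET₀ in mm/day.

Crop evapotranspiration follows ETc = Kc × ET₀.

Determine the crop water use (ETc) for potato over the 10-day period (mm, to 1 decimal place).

44.7 mm

ET₀ = 0.25 × (0.46 × 18.0 + 8.13) = 0.25 × 16.410 = 4.1025 mm/d
ETc = Kc × ET₀ = 1.09 × 4.1025 = 4.4717 mm/d
Over 10 days: 4.4717 × 10 = 44.717 mm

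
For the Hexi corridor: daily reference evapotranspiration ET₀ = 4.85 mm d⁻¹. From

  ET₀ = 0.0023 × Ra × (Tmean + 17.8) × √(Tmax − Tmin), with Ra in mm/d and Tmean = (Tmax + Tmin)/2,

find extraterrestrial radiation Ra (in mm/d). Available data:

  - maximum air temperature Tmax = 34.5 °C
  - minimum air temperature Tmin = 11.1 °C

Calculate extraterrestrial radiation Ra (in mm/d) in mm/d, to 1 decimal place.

10.7 mm/d

Tmean = 22.80 °C; √ΔT = 4.8374
Ra = ET₀ / [0.0023 × (Tmean+17.8) × √ΔT] = 4.85 / (0.0023 × 40.60 × 4.8374) = 10.737 mm/d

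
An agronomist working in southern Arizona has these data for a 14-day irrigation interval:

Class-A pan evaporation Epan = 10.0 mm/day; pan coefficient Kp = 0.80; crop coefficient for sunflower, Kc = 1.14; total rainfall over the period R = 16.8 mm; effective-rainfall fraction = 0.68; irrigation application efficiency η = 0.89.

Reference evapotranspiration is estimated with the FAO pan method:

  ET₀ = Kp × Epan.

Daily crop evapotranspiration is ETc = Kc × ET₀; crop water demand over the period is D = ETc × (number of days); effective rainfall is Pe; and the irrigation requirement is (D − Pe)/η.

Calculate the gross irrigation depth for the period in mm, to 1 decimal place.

130.6 mm

ET₀ = 0.80 × 10.0 = 8.0000 mm/d
ETc = Kc × ET₀ = 1.14 × 8.0000 = 9.1200 mm/d
Crop demand D = ETc × 14 d = 9.1200 × 14 = 127.680 mm
Pe = 0.68 × 16.8 = 11.424 mm
D − Pe = 127.680 − 11.424 = 116.256 mm
Gross irrigation = 116.256 / 0.89 = 130.625 mm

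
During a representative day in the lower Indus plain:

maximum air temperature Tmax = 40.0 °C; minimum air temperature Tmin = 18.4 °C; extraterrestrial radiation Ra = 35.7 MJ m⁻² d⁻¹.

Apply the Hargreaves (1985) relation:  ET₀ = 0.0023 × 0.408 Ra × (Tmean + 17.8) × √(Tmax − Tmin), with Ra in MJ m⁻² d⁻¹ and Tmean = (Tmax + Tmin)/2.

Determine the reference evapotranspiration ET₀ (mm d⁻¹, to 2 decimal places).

Tmean = (40.0 + 18.4)/2 = 29.20 °C
0.408 Ra = 0.408 × 35.7 = 14.5656 mm/d equivalent
ET₀ = 0.0023 × 14.5656 × (29.20 + 17.8) × √21.6 = 0.0023 × 14.5656 × 47.00 × 4.6476 = 7.3178 mm/d

7.32 mm d⁻¹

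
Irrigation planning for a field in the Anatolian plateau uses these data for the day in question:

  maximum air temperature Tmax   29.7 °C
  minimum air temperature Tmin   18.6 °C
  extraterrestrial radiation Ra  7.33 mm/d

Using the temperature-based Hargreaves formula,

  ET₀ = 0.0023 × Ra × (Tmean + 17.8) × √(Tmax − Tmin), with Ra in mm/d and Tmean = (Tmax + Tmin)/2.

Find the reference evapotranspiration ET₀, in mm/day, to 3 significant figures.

2.36 mm/day

Tmean = (29.7 + 18.6)/2 = 24.15 °C
ET₀ = 0.0023 × 7.33 × (24.15 + 17.8) × √11.1 = 0.0023 × 7.33 × 41.95 × 3.3317 = 2.3563 mm/d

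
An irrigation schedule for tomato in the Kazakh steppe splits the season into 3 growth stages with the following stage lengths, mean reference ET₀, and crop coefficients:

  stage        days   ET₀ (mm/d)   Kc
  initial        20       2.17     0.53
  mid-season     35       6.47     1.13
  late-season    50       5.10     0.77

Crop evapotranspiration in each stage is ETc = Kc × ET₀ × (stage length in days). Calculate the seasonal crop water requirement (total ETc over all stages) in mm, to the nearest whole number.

initial: 0.53 × 2.17 × 20 = 23.00 mm
mid-season: 1.13 × 6.47 × 35 = 255.89 mm
late-season: 0.77 × 5.10 × 50 = 196.35 mm
Seasonal total = 475.24 mm

475 mm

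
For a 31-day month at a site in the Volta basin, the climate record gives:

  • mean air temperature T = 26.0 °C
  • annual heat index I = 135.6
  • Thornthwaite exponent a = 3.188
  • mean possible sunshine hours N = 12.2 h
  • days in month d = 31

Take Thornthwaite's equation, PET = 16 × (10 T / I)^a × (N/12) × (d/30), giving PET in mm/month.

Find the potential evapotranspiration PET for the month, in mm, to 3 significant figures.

10T/I = 10 × 26.0 / 135.6 = 1.9174
(10T/I)^a = 1.9174^3.188 = 7.9669
Uncorrected PET = 16 × 7.9669 = 127.470 mm
Correction = (N/12)(d/30) = (12.2/12)(31/30) = 1.0506
PET = 127.470 × 1.0506 = 133.920 mm/month

134 mm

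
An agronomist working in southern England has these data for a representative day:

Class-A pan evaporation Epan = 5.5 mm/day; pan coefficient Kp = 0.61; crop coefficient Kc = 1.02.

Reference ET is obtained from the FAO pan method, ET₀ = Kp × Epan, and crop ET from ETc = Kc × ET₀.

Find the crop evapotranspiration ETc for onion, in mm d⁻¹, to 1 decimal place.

ET₀ = 0.61 × 5.5 = 3.3550 mm/d
ETc = Kc × ET₀ = 1.02 × 3.3550 = 3.4221 mm/d

3.4 mm d⁻¹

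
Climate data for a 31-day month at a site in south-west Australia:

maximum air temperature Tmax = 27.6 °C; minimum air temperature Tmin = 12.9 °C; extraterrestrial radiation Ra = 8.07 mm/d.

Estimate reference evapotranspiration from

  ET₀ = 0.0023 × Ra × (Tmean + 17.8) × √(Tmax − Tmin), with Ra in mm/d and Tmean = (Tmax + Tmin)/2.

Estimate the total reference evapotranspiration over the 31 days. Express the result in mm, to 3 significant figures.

Tmean = (27.6 + 12.9)/2 = 20.25 °C
ET₀ = 0.0023 × 8.07 × (20.25 + 17.8) × √14.7 = 0.0023 × 8.07 × 38.05 × 3.8341 = 2.7078 mm/d
Over 31 days: 2.7078 × 31 = 83.942 mm

83.9 mm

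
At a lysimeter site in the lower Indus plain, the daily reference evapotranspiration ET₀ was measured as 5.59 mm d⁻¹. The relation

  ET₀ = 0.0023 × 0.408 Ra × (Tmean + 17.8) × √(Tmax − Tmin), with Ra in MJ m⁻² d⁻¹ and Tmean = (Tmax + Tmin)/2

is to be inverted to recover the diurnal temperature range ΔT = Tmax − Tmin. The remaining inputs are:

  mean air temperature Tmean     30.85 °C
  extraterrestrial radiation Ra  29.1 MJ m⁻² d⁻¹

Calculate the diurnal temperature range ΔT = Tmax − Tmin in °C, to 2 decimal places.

√ΔT = ET₀ / [0.0023 × 0.408 × Ra × (Tmean+17.8)] = 5.59 / (0.0023 × 11.8728 × 48.65) = 4.2077
ΔT = 4.2077² = 17.705 °C

17.71 °C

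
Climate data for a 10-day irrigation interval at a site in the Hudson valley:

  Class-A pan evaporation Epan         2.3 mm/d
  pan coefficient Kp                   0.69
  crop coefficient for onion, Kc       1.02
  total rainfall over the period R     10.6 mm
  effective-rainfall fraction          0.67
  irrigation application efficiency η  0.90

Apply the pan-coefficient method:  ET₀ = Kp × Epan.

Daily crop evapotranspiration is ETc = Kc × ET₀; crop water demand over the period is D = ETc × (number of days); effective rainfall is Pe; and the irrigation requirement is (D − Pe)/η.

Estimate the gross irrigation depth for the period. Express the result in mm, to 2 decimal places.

ET₀ = 0.69 × 2.3 = 1.5870 mm/d
ETc = Kc × ET₀ = 1.02 × 1.5870 = 1.6187 mm/d
Crop demand D = ETc × 10 d = 1.6187 × 10 = 16.187 mm
Pe = 0.67 × 10.6 = 7.102 mm
D − Pe = 16.187 − 7.102 = 9.085 mm
Gross irrigation = 9.085 / 0.90 = 10.094 mm

10.09 mm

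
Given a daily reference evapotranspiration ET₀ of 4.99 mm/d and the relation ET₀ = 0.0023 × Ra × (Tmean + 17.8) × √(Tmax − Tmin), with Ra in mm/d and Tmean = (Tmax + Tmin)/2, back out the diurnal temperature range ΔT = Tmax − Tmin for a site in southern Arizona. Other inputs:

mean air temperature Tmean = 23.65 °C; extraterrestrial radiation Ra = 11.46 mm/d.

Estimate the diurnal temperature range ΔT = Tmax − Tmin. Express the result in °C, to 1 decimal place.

20.9 °C

√ΔT = ET₀ / [0.0023 × Ra × (Tmean+17.8)] = 4.99 / (0.0023 × 11.46 × 41.45) = 4.5673
ΔT = 4.5673² = 20.860 °C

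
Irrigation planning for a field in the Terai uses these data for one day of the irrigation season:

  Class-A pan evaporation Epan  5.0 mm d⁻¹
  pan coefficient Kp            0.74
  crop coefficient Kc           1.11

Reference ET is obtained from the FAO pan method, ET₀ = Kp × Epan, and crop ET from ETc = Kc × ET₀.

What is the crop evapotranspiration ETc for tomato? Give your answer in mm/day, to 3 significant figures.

4.11 mm/day

ET₀ = 0.74 × 5.0 = 3.7000 mm/d
ETc = Kc × ET₀ = 1.11 × 3.7000 = 4.1070 mm/d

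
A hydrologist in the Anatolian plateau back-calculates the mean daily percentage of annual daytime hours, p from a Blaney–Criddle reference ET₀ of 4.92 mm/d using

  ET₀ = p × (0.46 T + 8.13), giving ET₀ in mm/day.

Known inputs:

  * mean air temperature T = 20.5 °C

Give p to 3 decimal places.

p = ET₀ / (0.46 T + 8.13) = 4.92 / (0.46 × 20.5 + 8.13) = 4.92 / 17.560 = 0.2802

0.280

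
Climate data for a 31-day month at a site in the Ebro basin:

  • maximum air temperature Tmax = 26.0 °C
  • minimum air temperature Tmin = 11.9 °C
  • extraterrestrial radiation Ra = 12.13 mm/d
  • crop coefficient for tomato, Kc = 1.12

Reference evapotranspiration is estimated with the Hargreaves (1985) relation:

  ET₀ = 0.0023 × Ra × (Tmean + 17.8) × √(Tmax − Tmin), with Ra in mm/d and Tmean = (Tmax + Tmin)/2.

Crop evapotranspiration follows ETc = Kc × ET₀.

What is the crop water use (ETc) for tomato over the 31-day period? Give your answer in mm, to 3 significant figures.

134 mm

Tmean = (26.0 + 11.9)/2 = 18.95 °C
ET₀ = 0.0023 × 12.13 × (18.95 + 17.8) × √14.1 = 0.0023 × 12.13 × 36.75 × 3.7550 = 3.8500 mm/d
ETc = Kc × ET₀ = 1.12 × 3.8500 = 4.3120 mm/d
Over 31 days: 4.3120 × 31 = 133.672 mm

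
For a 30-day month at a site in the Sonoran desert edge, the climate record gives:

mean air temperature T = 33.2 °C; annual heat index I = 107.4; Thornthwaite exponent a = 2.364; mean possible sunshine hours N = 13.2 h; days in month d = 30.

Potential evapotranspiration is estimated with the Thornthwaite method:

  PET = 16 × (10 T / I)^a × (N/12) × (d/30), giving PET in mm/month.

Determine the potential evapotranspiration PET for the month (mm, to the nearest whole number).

254 mm

10T/I = 10 × 33.2 / 107.4 = 3.0912
(10T/I)^a = 3.0912^2.364 = 14.4099
Uncorrected PET = 16 × 14.4099 = 230.558 mm
Correction = (N/12)(d/30) = (13.2/12)(30/30) = 1.1000
PET = 230.558 × 1.1000 = 253.614 mm/month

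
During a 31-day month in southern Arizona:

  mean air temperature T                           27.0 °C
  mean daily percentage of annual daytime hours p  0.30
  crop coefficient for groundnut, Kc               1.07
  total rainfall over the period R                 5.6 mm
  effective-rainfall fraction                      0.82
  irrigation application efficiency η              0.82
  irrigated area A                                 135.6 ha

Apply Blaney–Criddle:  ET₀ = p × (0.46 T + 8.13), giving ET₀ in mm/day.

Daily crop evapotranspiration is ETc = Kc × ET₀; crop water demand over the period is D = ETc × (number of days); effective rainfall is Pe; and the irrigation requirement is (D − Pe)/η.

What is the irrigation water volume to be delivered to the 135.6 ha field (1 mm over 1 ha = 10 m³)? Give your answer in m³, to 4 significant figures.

ET₀ = 0.30 × (0.46 × 27.0 + 8.13) = 0.30 × 20.550 = 6.1650 mm/d
ETc = Kc × ET₀ = 1.07 × 6.1650 = 6.5966 mm/d
Crop demand D = ETc × 31 d = 6.5966 × 31 = 204.495 mm
Pe = 0.82 × 5.6 = 4.592 mm
D − Pe = 204.495 − 4.592 = 199.903 mm
Gross irrigation = 199.903 / 0.82 = 243.784 mm
Volume = 243.784 mm × 135.6 ha × 10 = 330571.1 m³

330600 m³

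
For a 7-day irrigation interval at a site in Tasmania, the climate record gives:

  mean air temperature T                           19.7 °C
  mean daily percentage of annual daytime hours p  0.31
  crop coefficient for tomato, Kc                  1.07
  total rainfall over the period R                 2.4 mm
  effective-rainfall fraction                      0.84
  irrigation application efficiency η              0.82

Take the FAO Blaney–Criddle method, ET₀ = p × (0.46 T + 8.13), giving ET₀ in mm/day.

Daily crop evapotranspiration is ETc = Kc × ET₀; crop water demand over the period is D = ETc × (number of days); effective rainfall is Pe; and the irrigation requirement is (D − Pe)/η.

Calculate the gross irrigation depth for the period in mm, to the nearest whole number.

ET₀ = 0.31 × (0.46 × 19.7 + 8.13) = 0.31 × 17.192 = 5.3295 mm/d
ETc = Kc × ET₀ = 1.07 × 5.3295 = 5.7026 mm/d
Crop demand D = ETc × 7 d = 5.7026 × 7 = 39.918 mm
Pe = 0.84 × 2.4 = 2.016 mm
D − Pe = 39.918 − 2.016 = 37.902 mm
Gross irrigation = 37.902 / 0.82 = 46.222 mm

46 mm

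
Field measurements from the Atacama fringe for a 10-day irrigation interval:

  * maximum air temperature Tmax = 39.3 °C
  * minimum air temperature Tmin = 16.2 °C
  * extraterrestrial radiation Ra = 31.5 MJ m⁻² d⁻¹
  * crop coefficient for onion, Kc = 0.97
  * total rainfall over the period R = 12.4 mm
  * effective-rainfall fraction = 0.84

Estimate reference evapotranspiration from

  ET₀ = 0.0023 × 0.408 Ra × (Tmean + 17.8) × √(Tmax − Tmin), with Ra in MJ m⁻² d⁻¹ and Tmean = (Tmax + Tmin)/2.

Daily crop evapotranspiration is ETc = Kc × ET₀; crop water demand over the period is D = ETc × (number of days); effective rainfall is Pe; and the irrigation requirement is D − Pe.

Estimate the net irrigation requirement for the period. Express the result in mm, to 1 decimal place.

Tmean = (39.3 + 16.2)/2 = 27.75 °C
0.408 Ra = 0.408 × 31.5 = 12.8520 mm/d equivalent
ET₀ = 0.0023 × 12.8520 × (27.75 + 17.8) × √23.1 = 0.0023 × 12.8520 × 45.55 × 4.8062 = 6.4713 mm/d
ETc = Kc × ET₀ = 0.97 × 6.4713 = 6.2772 mm/d
Crop demand D = ETc × 10 d = 6.2772 × 10 = 62.772 mm
Pe = 0.84 × 12.4 = 10.416 mm
D − Pe = 62.772 − 10.416 = 52.356 mm

52.4 mm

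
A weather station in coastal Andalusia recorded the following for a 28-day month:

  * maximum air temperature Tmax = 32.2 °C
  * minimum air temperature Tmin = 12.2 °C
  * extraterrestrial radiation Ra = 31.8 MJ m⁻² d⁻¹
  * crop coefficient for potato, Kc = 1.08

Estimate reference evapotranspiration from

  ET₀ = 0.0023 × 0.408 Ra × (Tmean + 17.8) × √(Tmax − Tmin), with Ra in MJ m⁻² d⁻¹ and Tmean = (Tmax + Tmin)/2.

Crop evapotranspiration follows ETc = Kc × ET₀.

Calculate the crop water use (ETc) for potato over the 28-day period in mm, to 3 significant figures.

Tmean = (32.2 + 12.2)/2 = 22.20 °C
0.408 Ra = 0.408 × 31.8 = 12.9744 mm/d equivalent
ET₀ = 0.0023 × 12.9744 × (22.20 + 17.8) × √20.0 = 0.0023 × 12.9744 × 40.00 × 4.4721 = 5.3381 mm/d
ETc = Kc × ET₀ = 1.08 × 5.3381 = 5.7651 mm/d
Over 28 days: 5.7651 × 28 = 161.423 mm

161 mm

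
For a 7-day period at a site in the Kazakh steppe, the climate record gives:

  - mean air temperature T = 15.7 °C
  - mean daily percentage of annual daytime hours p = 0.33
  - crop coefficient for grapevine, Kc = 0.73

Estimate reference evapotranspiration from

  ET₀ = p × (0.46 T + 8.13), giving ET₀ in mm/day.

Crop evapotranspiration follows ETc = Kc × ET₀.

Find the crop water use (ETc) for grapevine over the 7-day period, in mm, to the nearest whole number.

26 mm

ET₀ = 0.33 × (0.46 × 15.7 + 8.13) = 0.33 × 15.352 = 5.0662 mm/d
ETc = Kc × ET₀ = 0.73 × 5.0662 = 3.6983 mm/d
Over 7 days: 3.6983 × 7 = 25.888 mm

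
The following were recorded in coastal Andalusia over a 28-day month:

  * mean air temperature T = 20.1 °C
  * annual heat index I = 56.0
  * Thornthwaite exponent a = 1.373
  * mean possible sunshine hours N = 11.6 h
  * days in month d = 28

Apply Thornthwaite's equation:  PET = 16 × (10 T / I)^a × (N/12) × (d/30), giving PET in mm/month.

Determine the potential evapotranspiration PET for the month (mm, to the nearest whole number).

83 mm

10T/I = 10 × 20.1 / 56.0 = 3.5893
(10T/I)^a = 3.5893^1.373 = 5.7813
Uncorrected PET = 16 × 5.7813 = 92.501 mm
Correction = (N/12)(d/30) = (11.6/12)(28/30) = 0.9022
PET = 92.501 × 0.9022 = 83.454 mm/month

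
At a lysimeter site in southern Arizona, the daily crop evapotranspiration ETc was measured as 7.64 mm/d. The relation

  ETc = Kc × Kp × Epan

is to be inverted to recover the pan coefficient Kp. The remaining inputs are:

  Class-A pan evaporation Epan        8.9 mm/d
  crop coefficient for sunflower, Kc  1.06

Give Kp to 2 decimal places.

ETc = Kc × Kp × Epan  ⇒  Kp = ETc / (Kc × Epan)
Kp = 7.64 / (1.06 × 8.9) = 7.64 / 9.434 = 0.8098

0.81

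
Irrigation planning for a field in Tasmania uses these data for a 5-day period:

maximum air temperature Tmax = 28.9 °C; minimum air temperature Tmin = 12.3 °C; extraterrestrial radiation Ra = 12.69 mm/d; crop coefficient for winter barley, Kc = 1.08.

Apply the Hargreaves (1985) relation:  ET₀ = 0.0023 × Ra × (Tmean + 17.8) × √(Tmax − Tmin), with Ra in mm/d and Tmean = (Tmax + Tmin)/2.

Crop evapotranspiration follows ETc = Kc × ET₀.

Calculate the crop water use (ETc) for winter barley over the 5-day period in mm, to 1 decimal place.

24.7 mm

Tmean = (28.9 + 12.3)/2 = 20.60 °C
ET₀ = 0.0023 × 12.69 × (20.60 + 17.8) × √16.6 = 0.0023 × 12.69 × 38.40 × 4.0743 = 4.5664 mm/d
ETc = Kc × ET₀ = 1.08 × 4.5664 = 4.9317 mm/d
Over 5 days: 4.9317 × 5 = 24.659 mm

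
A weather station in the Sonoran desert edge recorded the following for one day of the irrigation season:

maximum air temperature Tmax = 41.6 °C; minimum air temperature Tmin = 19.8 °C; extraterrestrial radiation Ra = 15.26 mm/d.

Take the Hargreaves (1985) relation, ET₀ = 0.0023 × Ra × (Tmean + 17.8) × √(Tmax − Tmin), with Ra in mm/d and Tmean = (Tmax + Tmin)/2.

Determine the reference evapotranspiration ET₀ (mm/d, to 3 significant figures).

Tmean = (41.6 + 19.8)/2 = 30.70 °C
ET₀ = 0.0023 × 15.26 × (30.70 + 17.8) × √21.8 = 0.0023 × 15.26 × 48.50 × 4.6690 = 7.9478 mm/d

7.95 mm/d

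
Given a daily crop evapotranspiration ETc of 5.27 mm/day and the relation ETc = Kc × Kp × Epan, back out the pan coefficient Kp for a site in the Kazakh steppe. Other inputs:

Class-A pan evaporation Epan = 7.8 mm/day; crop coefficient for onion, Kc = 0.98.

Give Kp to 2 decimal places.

0.69

ETc = Kc × Kp × Epan  ⇒  Kp = ETc / (Kc × Epan)
Kp = 5.27 / (0.98 × 7.8) = 5.27 / 7.644 = 0.6894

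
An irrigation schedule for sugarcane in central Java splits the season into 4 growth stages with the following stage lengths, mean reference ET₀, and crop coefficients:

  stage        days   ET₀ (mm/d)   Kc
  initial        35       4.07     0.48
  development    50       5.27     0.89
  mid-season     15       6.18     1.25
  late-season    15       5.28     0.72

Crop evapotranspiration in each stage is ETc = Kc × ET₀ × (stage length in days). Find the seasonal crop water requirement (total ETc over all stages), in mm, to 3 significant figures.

initial: 0.48 × 4.07 × 35 = 68.38 mm
development: 0.89 × 5.27 × 50 = 234.52 mm
mid-season: 1.25 × 6.18 × 15 = 115.88 mm
late-season: 0.72 × 5.28 × 15 = 57.02 mm
Seasonal total = 475.80 mm

476 mm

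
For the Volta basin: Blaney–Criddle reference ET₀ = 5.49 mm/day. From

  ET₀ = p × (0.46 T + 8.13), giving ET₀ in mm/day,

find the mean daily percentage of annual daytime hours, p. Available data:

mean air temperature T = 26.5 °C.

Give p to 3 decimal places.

p = ET₀ / (0.46 T + 8.13) = 5.49 / (0.46 × 26.5 + 8.13) = 5.49 / 20.320 = 0.2702

0.270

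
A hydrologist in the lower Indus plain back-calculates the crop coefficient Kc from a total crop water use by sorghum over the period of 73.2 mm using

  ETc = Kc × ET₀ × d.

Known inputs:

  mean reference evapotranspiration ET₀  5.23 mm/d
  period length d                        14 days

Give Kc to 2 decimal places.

1.00

ETc = Kc × ET₀ × d  ⇒  Kc = ETc / (ET₀ × d)
Kc = 73.2 / (5.23 × 14) = 73.2 / 73.22 = 0.9997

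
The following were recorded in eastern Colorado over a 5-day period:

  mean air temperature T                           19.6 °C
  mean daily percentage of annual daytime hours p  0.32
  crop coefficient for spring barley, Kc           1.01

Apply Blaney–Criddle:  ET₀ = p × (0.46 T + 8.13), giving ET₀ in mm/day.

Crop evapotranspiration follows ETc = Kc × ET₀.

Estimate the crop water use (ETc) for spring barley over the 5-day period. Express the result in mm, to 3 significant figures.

27.7 mm

ET₀ = 0.32 × (0.46 × 19.6 + 8.13) = 0.32 × 17.146 = 5.4867 mm/d
ETc = Kc × ET₀ = 1.01 × 5.4867 = 5.5416 mm/d
Over 5 days: 5.5416 × 5 = 27.708 mm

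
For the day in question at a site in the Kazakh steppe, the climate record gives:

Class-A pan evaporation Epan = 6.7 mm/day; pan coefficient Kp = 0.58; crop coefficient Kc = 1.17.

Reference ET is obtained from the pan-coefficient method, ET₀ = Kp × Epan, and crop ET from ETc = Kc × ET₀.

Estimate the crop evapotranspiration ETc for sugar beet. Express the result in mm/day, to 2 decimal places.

4.55 mm/day

ET₀ = 0.58 × 6.7 = 3.8860 mm/d
ETc = Kc × ET₀ = 1.17 × 3.8860 = 4.5466 mm/d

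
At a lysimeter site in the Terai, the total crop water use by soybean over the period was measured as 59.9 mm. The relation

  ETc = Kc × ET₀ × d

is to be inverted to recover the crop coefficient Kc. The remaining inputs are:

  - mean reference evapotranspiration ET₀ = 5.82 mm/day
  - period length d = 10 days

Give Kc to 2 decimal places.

1.03

ETc = Kc × ET₀ × d  ⇒  Kc = ETc / (ET₀ × d)
Kc = 59.9 / (5.82 × 10) = 59.9 / 58.20 = 1.0292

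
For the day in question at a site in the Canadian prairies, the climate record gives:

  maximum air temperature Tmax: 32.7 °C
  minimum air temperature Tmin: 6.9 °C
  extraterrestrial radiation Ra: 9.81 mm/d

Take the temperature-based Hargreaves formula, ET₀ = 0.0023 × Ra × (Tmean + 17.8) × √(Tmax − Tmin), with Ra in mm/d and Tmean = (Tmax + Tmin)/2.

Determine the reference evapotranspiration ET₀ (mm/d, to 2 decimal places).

Tmean = (32.7 + 6.9)/2 = 19.80 °C
ET₀ = 0.0023 × 9.81 × (19.80 + 17.8) × √25.8 = 0.0023 × 9.81 × 37.60 × 5.0794 = 4.3092 mm/d

4.31 mm/d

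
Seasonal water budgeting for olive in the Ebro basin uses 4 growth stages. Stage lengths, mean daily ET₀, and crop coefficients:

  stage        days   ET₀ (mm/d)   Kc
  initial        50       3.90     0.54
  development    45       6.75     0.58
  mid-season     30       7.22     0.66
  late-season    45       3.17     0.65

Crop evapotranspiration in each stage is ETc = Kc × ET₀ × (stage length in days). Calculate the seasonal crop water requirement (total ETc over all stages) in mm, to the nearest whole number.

initial: 0.54 × 3.90 × 50 = 105.30 mm
development: 0.58 × 6.75 × 45 = 176.18 mm
mid-season: 0.66 × 7.22 × 30 = 142.96 mm
late-season: 0.65 × 3.17 × 45 = 92.72 mm
Seasonal total = 517.16 mm

517 mm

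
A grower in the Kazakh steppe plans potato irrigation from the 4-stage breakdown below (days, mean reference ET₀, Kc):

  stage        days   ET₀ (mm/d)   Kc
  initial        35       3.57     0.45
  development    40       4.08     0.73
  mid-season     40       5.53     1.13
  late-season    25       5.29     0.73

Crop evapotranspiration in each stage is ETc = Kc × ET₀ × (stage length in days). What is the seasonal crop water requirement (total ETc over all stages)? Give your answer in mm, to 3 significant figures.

initial: 0.45 × 3.57 × 35 = 56.23 mm
development: 0.73 × 4.08 × 40 = 119.14 mm
mid-season: 1.13 × 5.53 × 40 = 249.96 mm
late-season: 0.73 × 5.29 × 25 = 96.54 mm
Seasonal total = 521.87 mm

522 mm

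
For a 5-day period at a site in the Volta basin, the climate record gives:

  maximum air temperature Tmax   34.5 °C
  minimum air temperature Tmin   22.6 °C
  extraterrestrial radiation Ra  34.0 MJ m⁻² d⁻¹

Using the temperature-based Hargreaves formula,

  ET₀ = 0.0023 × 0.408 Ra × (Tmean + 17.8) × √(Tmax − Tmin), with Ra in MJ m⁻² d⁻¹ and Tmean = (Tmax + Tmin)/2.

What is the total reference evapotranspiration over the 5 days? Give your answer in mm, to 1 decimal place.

25.5 mm

Tmean = (34.5 + 22.6)/2 = 28.55 °C
0.408 Ra = 0.408 × 34.0 = 13.8720 mm/d equivalent
ET₀ = 0.0023 × 13.8720 × (28.55 + 17.8) × √11.9 = 0.0023 × 13.8720 × 46.35 × 3.4496 = 5.1014 mm/d
Over 5 days: 5.1014 × 5 = 25.507 mm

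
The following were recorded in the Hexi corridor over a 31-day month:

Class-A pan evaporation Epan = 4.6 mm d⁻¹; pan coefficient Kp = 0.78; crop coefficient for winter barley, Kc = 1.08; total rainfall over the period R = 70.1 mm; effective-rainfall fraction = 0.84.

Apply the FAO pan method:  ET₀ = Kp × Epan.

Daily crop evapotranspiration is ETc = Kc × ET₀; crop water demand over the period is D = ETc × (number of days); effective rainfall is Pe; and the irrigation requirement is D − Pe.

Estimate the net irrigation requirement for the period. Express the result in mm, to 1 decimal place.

61.2 mm

ET₀ = 0.78 × 4.6 = 3.5880 mm/d
ETc = Kc × ET₀ = 1.08 × 3.5880 = 3.8750 mm/d
Crop demand D = ETc × 31 d = 3.8750 × 31 = 120.125 mm
Pe = 0.84 × 70.1 = 58.884 mm
D − Pe = 120.125 − 58.884 = 61.241 mm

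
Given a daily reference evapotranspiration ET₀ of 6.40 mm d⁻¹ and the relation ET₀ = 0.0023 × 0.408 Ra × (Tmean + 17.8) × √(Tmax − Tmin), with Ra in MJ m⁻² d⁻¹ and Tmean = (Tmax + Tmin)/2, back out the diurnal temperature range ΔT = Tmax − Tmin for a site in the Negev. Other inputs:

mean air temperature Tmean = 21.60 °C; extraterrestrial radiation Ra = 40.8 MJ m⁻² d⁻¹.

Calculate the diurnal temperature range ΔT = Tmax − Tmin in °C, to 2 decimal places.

18.00 °C

√ΔT = ET₀ / [0.0023 × 0.408 × Ra × (Tmean+17.8)] = 6.40 / (0.0023 × 16.6464 × 39.40) = 4.2426
ΔT = 4.2426² = 18.000 °C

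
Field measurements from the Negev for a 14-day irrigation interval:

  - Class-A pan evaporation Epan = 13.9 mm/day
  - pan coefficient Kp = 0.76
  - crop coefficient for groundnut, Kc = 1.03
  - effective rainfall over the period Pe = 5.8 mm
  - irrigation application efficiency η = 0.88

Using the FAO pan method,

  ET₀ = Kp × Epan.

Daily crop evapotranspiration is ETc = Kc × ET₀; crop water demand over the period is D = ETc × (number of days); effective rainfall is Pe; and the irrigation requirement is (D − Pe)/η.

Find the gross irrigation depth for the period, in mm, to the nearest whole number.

ET₀ = 0.76 × 13.9 = 10.5640 mm/d
ETc = Kc × ET₀ = 1.03 × 10.5640 = 10.8809 mm/d
Crop demand D = ETc × 14 d = 10.8809 × 14 = 152.333 mm
D − Pe = 152.333 − 5.8 = 146.533 mm
Gross irrigation = 146.533 / 0.88 = 166.515 mm

167 mm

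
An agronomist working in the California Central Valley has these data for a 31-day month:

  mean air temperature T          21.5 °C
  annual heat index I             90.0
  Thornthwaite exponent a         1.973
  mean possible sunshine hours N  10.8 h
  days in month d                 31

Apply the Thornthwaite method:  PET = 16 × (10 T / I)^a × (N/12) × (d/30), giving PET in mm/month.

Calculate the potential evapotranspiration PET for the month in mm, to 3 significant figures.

82.9 mm

10T/I = 10 × 21.5 / 90.0 = 2.3889
(10T/I)^a = 2.3889^1.973 = 5.5742
Uncorrected PET = 16 × 5.5742 = 89.187 mm
Correction = (N/12)(d/30) = (10.8/12)(31/30) = 0.9300
PET = 89.187 × 0.9300 = 82.944 mm/month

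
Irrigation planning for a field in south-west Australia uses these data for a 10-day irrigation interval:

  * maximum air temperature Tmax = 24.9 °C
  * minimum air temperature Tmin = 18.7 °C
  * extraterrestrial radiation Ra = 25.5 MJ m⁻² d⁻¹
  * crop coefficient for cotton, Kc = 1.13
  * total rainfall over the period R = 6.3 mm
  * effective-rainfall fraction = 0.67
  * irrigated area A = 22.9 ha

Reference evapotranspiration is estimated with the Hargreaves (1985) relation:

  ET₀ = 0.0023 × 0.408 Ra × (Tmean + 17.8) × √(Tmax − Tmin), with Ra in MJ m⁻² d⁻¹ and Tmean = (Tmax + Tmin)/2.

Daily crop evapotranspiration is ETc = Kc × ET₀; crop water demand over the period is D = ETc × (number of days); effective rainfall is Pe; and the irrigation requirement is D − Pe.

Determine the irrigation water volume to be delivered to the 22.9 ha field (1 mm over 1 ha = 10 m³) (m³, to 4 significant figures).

Tmean = (24.9 + 18.7)/2 = 21.80 °C
0.408 Ra = 0.408 × 25.5 = 10.4040 mm/d equivalent
ET₀ = 0.0023 × 10.4040 × (21.80 + 17.8) × √6.2 = 0.0023 × 10.4040 × 39.60 × 2.4900 = 2.3595 mm/d
ETc = Kc × ET₀ = 1.13 × 2.3595 = 2.6662 mm/d
Crop demand D = ETc × 10 d = 2.6662 × 10 = 26.662 mm
Pe = 0.67 × 6.3 = 4.221 mm
D − Pe = 26.662 − 4.221 = 22.441 mm
Volume = 22.441 mm × 22.9 ha × 10 = 5139.0 m³

5139 m³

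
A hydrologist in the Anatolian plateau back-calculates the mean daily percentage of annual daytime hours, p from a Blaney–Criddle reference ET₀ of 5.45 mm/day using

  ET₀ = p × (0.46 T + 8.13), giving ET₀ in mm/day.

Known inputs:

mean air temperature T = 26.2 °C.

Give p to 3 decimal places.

p = ET₀ / (0.46 T + 8.13) = 5.45 / (0.46 × 26.2 + 8.13) = 5.45 / 20.182 = 0.2700

0.270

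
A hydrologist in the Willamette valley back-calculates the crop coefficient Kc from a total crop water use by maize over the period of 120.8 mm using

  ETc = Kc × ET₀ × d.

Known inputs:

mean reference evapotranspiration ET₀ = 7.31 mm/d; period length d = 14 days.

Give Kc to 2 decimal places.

1.18

ETc = Kc × ET₀ × d  ⇒  Kc = ETc / (ET₀ × d)
Kc = 120.8 / (7.31 × 14) = 120.8 / 102.34 = 1.1804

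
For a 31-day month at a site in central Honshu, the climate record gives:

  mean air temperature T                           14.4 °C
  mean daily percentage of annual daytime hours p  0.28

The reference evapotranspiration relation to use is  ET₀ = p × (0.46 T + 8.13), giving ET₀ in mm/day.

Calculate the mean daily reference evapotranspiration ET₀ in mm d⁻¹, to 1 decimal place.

ET₀ = 0.28 × (0.46 × 14.4 + 8.13) = 0.28 × 14.754 = 4.1311 mm/d

4.1 mm d⁻¹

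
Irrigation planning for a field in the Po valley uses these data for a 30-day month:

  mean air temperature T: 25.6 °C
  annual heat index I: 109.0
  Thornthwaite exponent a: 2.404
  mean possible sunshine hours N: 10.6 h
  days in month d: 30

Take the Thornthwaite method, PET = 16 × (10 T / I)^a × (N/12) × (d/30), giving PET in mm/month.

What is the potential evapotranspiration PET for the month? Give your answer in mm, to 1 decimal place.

10T/I = 10 × 25.6 / 109.0 = 2.3486
(10T/I)^a = 2.3486^2.404 = 7.7880
Uncorrected PET = 16 × 7.7880 = 124.608 mm
Correction = (N/12)(d/30) = (10.6/12)(30/30) = 0.8833
PET = 124.608 × 0.8833 = 110.066 mm/month

110.1 mm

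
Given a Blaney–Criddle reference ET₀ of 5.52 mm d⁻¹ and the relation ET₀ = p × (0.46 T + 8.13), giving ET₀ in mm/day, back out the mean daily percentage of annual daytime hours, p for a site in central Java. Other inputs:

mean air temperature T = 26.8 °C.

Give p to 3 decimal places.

0.270

p = ET₀ / (0.46 T + 8.13) = 5.52 / (0.46 × 26.8 + 8.13) = 5.52 / 20.458 = 0.2698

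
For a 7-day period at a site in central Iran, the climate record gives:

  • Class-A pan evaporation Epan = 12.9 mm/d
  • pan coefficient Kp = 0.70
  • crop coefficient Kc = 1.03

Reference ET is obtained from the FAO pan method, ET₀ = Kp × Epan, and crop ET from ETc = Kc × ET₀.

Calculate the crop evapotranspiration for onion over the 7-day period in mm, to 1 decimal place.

ET₀ = 0.70 × 12.9 = 9.0300 mm/d
ETc = Kc × ET₀ = 1.03 × 9.0300 = 9.3009 mm/d
Over 7 days: 9.3009 × 7 = 65.106 mm

65.1 mm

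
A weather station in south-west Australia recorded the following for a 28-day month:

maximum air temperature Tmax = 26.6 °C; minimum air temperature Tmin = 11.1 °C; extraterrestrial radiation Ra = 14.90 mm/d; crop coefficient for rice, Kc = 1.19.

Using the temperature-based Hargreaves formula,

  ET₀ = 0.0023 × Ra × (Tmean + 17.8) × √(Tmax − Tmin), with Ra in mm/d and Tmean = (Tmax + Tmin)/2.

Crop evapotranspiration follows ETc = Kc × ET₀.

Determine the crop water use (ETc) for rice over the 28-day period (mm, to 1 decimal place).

Tmean = (26.6 + 11.1)/2 = 18.85 °C
ET₀ = 0.0023 × 14.90 × (18.85 + 17.8) × √15.5 = 0.0023 × 14.90 × 36.65 × 3.9370 = 4.9449 mm/d
ETc = Kc × ET₀ = 1.19 × 4.9449 = 5.8844 mm/d
Over 28 days: 5.8844 × 28 = 164.763 mm

164.8 mm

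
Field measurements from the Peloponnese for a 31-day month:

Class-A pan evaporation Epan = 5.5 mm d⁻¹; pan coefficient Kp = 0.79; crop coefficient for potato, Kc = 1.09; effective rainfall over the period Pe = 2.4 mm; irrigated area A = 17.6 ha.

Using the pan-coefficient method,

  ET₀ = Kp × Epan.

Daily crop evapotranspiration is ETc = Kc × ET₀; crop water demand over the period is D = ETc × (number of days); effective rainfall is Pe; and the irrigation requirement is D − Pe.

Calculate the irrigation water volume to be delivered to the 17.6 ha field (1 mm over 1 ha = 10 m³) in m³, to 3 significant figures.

25400 m³

ET₀ = 0.79 × 5.5 = 4.3450 mm/d
ETc = Kc × ET₀ = 1.09 × 4.3450 = 4.7361 mm/d
Crop demand D = ETc × 31 d = 4.7361 × 31 = 146.819 mm
D − Pe = 146.819 − 2.4 = 144.419 mm
Volume = 144.419 mm × 17.6 ha × 10 = 25417.7 m³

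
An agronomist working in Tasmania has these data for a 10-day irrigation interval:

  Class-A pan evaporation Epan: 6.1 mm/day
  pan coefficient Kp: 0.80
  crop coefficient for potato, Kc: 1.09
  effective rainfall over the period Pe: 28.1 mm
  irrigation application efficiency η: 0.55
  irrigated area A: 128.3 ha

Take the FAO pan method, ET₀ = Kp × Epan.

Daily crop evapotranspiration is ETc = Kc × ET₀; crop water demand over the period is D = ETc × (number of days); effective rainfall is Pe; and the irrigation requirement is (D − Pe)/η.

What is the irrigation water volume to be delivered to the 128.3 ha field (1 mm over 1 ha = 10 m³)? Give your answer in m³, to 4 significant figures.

ET₀ = 0.80 × 6.1 = 4.8800 mm/d
ETc = Kc × ET₀ = 1.09 × 4.8800 = 5.3192 mm/d
Crop demand D = ETc × 10 d = 5.3192 × 10 = 53.192 mm
D − Pe = 53.192 − 28.1 = 25.092 mm
Gross irrigation = 25.092 / 0.55 = 45.622 mm
Volume = 45.622 mm × 128.3 ha × 10 = 58533.0 m³

58530 m³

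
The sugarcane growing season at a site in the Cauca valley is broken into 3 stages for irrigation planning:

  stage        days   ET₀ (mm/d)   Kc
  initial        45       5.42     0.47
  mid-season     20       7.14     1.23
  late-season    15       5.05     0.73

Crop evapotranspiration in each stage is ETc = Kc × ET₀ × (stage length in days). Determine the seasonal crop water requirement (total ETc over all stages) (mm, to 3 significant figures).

initial: 0.47 × 5.42 × 45 = 114.63 mm
mid-season: 1.23 × 7.14 × 20 = 175.64 mm
late-season: 0.73 × 5.05 × 15 = 55.30 mm
Seasonal total = 345.57 mm

346 mm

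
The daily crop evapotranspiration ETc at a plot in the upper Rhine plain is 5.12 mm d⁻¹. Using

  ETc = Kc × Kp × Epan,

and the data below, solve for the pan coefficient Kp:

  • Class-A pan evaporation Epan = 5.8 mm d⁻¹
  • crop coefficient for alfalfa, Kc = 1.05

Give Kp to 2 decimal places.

ETc = Kc × Kp × Epan  ⇒  Kp = ETc / (Kc × Epan)
Kp = 5.12 / (1.05 × 5.8) = 5.12 / 6.090 = 0.8407

0.84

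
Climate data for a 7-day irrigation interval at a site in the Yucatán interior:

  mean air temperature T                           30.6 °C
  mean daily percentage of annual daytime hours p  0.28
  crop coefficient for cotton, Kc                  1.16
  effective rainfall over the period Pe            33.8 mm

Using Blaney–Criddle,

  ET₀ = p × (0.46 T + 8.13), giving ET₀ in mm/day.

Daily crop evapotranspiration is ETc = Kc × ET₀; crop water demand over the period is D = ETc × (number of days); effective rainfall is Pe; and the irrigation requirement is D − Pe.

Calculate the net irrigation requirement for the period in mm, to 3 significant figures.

ET₀ = 0.28 × (0.46 × 30.6 + 8.13) = 0.28 × 22.206 = 6.2177 mm/d
ETc = Kc × ET₀ = 1.16 × 6.2177 = 7.2125 mm/d
Crop demand D = ETc × 7 d = 7.2125 × 7 = 50.488 mm
D − Pe = 50.488 − 33.8 = 16.688 mm

16.7 mm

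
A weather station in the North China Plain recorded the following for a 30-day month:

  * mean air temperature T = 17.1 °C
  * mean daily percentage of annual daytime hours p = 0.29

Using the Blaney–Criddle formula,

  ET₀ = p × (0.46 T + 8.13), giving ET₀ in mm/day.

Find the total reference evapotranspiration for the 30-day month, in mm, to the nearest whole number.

ET₀ = 0.29 × (0.46 × 17.1 + 8.13) = 0.29 × 15.996 = 4.6388 mm/d
Monthly total = 4.6388 × 30 = 139.164 mm

139 mm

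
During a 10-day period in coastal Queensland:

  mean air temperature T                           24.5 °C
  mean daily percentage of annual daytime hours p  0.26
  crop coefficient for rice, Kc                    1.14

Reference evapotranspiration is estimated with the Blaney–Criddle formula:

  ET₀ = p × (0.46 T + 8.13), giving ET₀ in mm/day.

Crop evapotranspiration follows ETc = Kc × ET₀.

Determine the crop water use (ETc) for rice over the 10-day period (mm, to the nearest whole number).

ET₀ = 0.26 × (0.46 × 24.5 + 8.13) = 0.26 × 19.400 = 5.0440 mm/d
ETc = Kc × ET₀ = 1.14 × 5.0440 = 5.7502 mm/d
Over 10 days: 5.7502 × 10 = 57.502 mm

58 mm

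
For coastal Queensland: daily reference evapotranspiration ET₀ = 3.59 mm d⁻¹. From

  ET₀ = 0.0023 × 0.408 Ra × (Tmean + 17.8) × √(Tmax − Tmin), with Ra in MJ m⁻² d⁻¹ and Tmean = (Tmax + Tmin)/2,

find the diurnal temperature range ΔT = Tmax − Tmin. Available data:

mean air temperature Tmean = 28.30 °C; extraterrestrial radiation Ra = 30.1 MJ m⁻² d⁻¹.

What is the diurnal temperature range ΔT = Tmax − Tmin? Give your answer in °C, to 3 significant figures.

7.60 °C

√ΔT = ET₀ / [0.0023 × 0.408 × Ra × (Tmean+17.8)] = 3.59 / (0.0023 × 12.2808 × 46.10) = 2.7570
ΔT = 2.7570² = 7.601 °C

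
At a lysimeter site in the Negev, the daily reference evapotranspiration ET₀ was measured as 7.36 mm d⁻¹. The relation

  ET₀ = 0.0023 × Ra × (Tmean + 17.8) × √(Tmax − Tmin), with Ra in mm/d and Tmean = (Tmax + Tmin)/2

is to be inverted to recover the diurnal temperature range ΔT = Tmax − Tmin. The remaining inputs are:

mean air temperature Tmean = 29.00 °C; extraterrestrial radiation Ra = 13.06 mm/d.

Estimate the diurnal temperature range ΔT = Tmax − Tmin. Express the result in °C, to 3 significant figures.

27.4 °C

√ΔT = ET₀ / [0.0023 × Ra × (Tmean+17.8)] = 7.36 / (0.0023 × 13.06 × 46.80) = 5.2355
ΔT = 5.2355² = 27.410 °C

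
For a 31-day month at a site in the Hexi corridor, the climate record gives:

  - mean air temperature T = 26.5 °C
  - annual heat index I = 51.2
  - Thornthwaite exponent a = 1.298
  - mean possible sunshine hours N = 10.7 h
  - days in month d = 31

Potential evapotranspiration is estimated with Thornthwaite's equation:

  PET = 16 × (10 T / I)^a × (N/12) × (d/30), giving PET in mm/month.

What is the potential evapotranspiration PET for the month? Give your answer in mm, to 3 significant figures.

10T/I = 10 × 26.5 / 51.2 = 5.1758
(10T/I)^a = 5.1758^1.298 = 8.4478
Uncorrected PET = 16 × 8.4478 = 135.165 mm
Correction = (N/12)(d/30) = (10.7/12)(31/30) = 0.9214
PET = 135.165 × 0.9214 = 124.541 mm/month

125 mm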